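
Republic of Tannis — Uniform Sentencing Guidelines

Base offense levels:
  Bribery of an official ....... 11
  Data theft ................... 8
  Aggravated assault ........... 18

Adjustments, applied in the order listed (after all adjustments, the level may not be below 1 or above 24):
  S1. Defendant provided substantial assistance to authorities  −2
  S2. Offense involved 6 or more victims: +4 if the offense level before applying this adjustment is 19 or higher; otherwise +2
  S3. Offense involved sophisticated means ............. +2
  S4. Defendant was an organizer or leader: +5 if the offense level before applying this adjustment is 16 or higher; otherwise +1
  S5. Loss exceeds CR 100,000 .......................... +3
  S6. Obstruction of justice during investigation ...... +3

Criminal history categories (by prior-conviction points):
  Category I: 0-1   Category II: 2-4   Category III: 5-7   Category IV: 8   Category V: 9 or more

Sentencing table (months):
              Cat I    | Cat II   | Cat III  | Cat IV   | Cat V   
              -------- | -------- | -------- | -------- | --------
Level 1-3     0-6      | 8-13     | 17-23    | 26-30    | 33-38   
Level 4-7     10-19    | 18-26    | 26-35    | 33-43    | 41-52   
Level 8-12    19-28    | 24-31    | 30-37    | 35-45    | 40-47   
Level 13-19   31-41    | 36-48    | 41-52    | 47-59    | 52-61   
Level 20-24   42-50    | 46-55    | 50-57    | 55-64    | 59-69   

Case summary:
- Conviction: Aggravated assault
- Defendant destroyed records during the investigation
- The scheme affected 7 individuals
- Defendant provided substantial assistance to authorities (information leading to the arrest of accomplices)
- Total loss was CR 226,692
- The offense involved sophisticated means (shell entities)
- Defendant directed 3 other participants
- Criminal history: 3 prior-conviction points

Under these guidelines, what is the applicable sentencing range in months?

46-55 months

Base offense level for aggravated assault: 18.
S1 applies: 18 − 2 = 16.
S2 applies (level before this adjustment is 16 < 19, so +2): 16 + 2 = 18.
S3 applies: 18 + 2 = 20.
S4 applies (level before this adjustment is 20 ≥ 16, so +5): 20 + 5 = 25.
S5 applies: 25 + 3 = 28.
S6 applies: 28 + 3 = 31.
Level 31 exceeds the maximum of 24; capped at 24.
Final offense level: 24.
Criminal history: 3 prior points → Category II (2-4).
Level 24 falls in the 20-24 band.
Grid: Level 20-24 × Category II = 46-55 months.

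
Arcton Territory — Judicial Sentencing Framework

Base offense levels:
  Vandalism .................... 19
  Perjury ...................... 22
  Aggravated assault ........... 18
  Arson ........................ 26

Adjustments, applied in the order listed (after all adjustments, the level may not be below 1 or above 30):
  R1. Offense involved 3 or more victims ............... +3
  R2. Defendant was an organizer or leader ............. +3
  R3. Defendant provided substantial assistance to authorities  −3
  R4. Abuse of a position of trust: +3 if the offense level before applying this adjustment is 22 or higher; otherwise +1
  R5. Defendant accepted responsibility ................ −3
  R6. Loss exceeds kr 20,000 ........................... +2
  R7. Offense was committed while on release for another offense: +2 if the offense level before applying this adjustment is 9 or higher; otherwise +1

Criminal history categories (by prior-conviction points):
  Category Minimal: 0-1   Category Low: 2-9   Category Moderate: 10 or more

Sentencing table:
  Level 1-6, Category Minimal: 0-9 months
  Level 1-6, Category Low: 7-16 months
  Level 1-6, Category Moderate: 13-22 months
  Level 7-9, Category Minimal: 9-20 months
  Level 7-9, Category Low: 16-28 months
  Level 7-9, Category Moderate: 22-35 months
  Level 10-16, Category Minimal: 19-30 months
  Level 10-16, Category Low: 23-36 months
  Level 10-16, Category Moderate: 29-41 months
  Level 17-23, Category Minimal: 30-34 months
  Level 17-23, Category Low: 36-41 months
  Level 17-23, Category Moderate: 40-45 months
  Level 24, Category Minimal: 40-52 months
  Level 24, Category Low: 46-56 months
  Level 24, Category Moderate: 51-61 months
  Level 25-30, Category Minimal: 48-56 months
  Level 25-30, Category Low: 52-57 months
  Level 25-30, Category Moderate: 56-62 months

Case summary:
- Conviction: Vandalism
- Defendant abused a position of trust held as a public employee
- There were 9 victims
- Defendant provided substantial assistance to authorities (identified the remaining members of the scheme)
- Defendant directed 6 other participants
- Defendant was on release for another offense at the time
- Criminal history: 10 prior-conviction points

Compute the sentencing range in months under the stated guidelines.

Base offense level for vandalism: 19.
R1 applies: 19 + 3 = 22.
R2 applies: 22 + 3 = 25.
R3 applies: 25 − 3 = 22.
R4 applies (level before this adjustment is 22 ≥ 22, so +3): 22 + 3 = 25.
R5 does not apply.
R7 applies (level before this adjustment is 25 ≥ 9, so +2): 25 + 2 = 27.
Final offense level: 27.
Criminal history: 10 prior points → Category Moderate (10+).
Level 27 falls in the 25-30 band.
Grid: Level 25-30 × Category Moderate = 56-62 months.

56-62 months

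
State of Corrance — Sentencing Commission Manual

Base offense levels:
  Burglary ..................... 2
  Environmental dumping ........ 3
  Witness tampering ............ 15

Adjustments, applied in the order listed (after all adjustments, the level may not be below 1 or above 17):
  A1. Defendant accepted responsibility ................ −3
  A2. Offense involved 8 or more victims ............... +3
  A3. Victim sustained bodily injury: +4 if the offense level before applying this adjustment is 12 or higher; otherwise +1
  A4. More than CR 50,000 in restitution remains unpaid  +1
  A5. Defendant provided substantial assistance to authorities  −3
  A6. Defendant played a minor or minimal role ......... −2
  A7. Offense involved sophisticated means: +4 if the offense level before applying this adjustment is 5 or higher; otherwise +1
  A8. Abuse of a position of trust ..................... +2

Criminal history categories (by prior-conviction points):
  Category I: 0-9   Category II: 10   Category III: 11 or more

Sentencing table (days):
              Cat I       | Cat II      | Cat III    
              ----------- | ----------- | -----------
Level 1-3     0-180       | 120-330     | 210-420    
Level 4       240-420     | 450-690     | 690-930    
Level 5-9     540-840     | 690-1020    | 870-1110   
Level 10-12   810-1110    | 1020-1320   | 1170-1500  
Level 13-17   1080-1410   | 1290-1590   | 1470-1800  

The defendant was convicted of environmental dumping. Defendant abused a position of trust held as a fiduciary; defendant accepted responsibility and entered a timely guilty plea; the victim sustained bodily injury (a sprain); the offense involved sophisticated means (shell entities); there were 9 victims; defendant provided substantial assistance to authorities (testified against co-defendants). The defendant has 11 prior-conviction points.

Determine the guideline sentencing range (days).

Base offense level for environmental dumping: 3.
A1 applies: 3 − 3 = 0.
A2 applies: 0 + 3 = 3.
A3 applies (level before this adjustment is 3 < 12, so +1): 3 + 1 = 4.
A5 applies: 4 − 3 = 1.
A7 applies (level before this adjustment is 1 < 5, so +1): 1 + 1 = 2.
A8 applies: 2 + 2 = 4.
Final offense level: 4.
Criminal history: 11 prior points → Category III (11+).
Level 4 falls in the 4 band.
Grid: Level 4 × Category III = 690-930 days.

690-930 days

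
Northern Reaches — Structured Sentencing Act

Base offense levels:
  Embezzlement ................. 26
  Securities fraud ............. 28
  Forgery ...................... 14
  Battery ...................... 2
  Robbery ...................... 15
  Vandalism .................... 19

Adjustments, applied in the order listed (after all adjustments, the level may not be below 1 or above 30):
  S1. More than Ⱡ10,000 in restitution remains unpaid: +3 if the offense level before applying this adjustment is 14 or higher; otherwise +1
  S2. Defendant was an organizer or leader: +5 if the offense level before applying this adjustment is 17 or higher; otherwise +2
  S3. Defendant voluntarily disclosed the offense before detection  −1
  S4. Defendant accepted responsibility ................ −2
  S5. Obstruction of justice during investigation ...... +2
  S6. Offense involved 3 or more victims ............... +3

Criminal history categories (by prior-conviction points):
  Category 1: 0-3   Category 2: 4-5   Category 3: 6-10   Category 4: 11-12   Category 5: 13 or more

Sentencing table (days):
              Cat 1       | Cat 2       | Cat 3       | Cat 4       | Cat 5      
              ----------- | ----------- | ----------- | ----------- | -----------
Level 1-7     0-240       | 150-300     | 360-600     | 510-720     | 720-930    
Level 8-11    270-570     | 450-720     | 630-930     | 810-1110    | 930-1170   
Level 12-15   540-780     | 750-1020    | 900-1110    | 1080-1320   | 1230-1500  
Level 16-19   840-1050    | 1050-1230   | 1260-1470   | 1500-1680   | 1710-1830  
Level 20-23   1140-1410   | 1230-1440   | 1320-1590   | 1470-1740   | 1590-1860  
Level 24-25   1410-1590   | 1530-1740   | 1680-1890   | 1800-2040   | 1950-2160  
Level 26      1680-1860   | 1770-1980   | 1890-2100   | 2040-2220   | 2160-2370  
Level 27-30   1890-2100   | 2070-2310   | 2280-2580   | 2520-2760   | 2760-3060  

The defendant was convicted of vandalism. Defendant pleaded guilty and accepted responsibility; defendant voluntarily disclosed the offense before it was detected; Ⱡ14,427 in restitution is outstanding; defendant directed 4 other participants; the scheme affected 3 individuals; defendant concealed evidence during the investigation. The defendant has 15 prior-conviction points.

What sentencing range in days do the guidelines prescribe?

Base offense level for vandalism: 19.
S1 applies (level before this adjustment is 19 ≥ 14, so +3): 19 + 3 = 22.
S2 applies (level before this adjustment is 22 ≥ 17, so +5): 22 + 5 = 27.
S3 applies: 27 − 1 = 26.
S4 applies: 26 − 2 = 24.
S5 applies: 24 + 2 = 26.
S6 applies: 26 + 3 = 29.
Final offense level: 29.
Criminal history: 15 prior points → Category 5 (13+).
Level 29 falls in the 27-30 band.
Grid: Level 27-30 × Category 5 = 2760-3060 days.

2760-3060 days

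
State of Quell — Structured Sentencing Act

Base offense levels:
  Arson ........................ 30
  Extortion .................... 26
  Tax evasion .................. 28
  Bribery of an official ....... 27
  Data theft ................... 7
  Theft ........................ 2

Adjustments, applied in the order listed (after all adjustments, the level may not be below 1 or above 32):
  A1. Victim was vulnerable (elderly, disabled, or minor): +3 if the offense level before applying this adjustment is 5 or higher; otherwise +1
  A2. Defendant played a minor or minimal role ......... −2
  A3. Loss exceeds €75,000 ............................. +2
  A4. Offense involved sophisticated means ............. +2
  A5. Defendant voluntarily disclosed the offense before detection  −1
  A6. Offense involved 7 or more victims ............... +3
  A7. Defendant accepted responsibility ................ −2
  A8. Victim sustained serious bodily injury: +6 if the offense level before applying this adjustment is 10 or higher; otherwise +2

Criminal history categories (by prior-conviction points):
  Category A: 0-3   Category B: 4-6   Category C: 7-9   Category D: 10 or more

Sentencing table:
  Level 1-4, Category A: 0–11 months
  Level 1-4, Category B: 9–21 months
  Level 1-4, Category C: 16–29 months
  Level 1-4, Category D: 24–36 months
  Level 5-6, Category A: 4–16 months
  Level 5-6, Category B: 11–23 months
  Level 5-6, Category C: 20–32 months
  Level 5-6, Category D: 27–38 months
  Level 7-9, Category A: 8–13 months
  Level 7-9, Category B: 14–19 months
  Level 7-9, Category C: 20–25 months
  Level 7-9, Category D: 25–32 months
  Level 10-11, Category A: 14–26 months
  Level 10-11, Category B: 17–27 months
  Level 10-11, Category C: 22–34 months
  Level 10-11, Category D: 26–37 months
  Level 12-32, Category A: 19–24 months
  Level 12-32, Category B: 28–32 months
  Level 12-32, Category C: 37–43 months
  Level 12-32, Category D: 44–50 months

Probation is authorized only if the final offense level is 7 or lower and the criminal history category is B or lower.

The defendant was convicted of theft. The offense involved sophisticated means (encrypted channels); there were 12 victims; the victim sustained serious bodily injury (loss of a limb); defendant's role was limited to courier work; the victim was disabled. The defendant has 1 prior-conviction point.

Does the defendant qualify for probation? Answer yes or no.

No

Base offense level for theft: 2.
A1 applies (level before this adjustment is 2 < 5, so +1): 2 + 1 = 3.
A2 applies: 3 − 2 = 1.
A3 does not apply.
A4 applies: 1 + 2 = 3.
A5 does not apply.
A6 applies: 3 + 3 = 6.
A7 does not apply.
A8 applies (level before this adjustment is 6 < 10, so +2): 6 + 2 = 8.
Final offense level: 8.
Criminal history: 1 prior point → Category A (0-3).
Level 8 falls in the 7-9 band.
Grid: Level 7-9 × Category A = 8-13 months.
Probation check: level 8 > 7 and category A ≤ B → not eligible.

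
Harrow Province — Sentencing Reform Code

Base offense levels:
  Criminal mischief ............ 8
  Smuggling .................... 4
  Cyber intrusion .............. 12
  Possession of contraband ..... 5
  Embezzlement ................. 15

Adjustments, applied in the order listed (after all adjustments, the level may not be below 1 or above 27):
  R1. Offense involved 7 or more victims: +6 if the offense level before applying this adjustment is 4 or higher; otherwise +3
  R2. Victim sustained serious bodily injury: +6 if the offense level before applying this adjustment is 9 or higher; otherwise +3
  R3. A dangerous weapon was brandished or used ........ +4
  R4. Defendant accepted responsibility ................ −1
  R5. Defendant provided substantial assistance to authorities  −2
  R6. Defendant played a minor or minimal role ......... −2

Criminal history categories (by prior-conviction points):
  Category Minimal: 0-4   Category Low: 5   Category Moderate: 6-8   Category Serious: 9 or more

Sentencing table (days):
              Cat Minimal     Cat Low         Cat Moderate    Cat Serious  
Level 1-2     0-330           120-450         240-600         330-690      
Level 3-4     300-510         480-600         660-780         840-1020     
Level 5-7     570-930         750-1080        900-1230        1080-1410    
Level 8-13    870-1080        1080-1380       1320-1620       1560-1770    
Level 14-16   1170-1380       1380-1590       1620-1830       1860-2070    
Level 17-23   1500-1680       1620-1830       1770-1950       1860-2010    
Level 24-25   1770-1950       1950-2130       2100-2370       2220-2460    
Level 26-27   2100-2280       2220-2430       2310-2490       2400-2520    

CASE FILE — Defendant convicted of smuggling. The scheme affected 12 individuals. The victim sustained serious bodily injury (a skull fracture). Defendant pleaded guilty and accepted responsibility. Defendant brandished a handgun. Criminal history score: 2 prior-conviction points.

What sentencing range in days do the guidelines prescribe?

1500-1680 days

Base offense level for smuggling: 4.
R1 applies (level before this adjustment is 4 ≥ 4, so +6): 4 + 6 = 10.
R2 applies (level before this adjustment is 10 ≥ 9, so +6): 10 + 6 = 16.
R3 applies: 16 + 4 = 20.
R4 applies: 20 − 1 = 19.
R5 does not apply.
R6 does not apply.
Final offense level: 19.
Criminal history: 2 prior points → Category Minimal (0-4).
Level 19 falls in the 17-23 band.
Grid: Level 17-23 × Category Minimal = 1500-1680 days.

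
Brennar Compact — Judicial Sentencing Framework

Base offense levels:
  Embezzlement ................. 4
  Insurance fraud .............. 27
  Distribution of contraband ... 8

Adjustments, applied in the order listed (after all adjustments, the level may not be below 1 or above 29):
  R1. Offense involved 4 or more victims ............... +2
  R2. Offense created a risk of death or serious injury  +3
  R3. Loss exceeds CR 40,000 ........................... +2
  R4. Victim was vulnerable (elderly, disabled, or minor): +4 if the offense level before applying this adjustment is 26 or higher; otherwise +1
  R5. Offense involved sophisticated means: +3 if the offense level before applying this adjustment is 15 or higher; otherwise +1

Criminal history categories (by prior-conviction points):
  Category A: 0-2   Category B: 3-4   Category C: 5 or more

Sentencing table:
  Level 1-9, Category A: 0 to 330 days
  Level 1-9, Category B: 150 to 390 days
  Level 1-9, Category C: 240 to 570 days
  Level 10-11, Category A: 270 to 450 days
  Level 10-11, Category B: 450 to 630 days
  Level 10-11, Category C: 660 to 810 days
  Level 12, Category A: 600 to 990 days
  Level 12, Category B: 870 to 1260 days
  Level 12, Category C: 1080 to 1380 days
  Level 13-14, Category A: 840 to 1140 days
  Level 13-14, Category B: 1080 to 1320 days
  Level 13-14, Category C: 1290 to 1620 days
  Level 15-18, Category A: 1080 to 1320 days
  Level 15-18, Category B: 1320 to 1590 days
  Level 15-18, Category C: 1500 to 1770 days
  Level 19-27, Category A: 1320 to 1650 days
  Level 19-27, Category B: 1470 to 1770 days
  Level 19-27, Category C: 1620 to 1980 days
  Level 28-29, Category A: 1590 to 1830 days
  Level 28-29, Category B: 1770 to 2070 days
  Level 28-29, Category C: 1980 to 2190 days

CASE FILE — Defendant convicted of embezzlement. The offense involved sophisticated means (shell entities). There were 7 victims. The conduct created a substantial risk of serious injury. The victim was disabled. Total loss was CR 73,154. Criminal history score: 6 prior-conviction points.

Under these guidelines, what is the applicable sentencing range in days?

1290-1620 days

Base offense level for embezzlement: 4.
R1 applies: 4 + 2 = 6.
R2 applies: 6 + 3 = 9.
R3 applies: 9 + 2 = 11.
R4 applies (level before this adjustment is 11 < 26, so +1): 11 + 1 = 12.
R5 applies (level before this adjustment is 12 < 15, so +1): 12 + 1 = 13.
Final offense level: 13.
Criminal history: 6 prior points → Category C (5+).
Level 13 falls in the 13-14 band.
Grid: Level 13-14 × Category C = 1290-1620 days.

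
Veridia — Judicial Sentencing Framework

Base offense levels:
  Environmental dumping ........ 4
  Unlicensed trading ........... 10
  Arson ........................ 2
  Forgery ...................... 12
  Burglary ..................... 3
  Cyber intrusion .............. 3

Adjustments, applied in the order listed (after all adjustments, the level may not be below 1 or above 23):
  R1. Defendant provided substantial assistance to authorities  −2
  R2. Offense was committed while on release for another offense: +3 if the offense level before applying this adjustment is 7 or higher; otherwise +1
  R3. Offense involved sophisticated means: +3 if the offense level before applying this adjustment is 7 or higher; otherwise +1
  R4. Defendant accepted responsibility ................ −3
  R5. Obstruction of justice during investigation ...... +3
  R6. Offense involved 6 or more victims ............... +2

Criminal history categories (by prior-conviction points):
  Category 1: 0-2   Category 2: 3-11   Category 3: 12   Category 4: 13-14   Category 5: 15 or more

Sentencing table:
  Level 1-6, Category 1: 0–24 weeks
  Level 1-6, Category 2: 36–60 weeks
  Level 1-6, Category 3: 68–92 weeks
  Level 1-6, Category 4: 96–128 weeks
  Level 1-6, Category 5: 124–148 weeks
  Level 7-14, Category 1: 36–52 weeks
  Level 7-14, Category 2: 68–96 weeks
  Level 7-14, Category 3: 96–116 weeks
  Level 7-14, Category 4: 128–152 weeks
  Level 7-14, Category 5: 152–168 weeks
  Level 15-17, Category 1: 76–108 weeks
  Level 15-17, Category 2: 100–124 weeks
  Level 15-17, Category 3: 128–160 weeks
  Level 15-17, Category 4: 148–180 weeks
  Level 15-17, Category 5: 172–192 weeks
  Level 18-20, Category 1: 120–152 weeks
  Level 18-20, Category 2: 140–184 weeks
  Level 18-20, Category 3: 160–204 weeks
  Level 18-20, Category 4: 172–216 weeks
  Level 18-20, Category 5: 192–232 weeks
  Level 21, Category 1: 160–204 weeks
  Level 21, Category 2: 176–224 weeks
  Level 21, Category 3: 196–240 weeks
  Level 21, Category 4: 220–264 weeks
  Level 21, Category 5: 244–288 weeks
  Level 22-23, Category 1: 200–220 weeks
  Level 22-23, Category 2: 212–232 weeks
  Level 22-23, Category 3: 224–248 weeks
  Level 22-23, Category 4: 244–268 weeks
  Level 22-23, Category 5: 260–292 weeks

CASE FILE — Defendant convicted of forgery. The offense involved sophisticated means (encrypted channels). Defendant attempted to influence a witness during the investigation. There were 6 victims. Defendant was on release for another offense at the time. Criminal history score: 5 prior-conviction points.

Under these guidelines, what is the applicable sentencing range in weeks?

Base offense level for forgery: 12.
R1 does not apply.
R2 applies (level before this adjustment is 12 ≥ 7, so +3): 12 + 3 = 15.
R3 applies (level before this adjustment is 15 ≥ 7, so +3): 15 + 3 = 18.
R4 does not apply.
R5 applies: 18 + 3 = 21.
R6 applies: 21 + 2 = 23.
Final offense level: 23.
Criminal history: 5 prior points → Category 2 (3-11).
Level 23 falls in the 22-23 band.
Grid: Level 22-23 × Category 2 = 212-232 weeks.

212-232 weeks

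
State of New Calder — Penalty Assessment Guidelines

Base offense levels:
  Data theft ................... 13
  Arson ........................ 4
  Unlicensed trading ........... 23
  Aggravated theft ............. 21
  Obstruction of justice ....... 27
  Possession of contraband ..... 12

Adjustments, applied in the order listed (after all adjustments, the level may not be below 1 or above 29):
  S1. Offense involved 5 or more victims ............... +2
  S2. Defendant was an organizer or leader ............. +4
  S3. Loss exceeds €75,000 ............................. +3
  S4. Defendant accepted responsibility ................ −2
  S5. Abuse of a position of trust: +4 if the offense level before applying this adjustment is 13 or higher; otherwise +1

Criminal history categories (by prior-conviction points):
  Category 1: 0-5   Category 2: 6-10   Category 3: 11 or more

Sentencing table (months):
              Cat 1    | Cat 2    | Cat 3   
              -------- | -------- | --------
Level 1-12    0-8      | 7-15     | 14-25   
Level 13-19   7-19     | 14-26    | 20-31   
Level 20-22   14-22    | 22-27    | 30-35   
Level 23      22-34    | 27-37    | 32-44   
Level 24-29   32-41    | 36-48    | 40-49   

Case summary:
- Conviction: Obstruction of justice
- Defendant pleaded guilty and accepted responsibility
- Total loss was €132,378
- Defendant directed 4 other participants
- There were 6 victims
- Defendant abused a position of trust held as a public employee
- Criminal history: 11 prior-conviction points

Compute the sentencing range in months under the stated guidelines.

40-49 months

Base offense level for obstruction of justice: 27.
S1 applies: 27 + 2 = 29.
S2 applies: 29 + 4 = 33.
S3 applies: 33 + 3 = 36.
S4 applies: 36 − 2 = 34.
S5 applies (level before this adjustment is 34 ≥ 13, so +4): 34 + 4 = 38.
Level 38 exceeds the maximum of 29; capped at 29.
Final offense level: 29.
Criminal history: 11 prior points → Category 3 (11+).
Level 29 falls in the 24-29 band.
Grid: Level 24-29 × Category 3 = 40-49 months.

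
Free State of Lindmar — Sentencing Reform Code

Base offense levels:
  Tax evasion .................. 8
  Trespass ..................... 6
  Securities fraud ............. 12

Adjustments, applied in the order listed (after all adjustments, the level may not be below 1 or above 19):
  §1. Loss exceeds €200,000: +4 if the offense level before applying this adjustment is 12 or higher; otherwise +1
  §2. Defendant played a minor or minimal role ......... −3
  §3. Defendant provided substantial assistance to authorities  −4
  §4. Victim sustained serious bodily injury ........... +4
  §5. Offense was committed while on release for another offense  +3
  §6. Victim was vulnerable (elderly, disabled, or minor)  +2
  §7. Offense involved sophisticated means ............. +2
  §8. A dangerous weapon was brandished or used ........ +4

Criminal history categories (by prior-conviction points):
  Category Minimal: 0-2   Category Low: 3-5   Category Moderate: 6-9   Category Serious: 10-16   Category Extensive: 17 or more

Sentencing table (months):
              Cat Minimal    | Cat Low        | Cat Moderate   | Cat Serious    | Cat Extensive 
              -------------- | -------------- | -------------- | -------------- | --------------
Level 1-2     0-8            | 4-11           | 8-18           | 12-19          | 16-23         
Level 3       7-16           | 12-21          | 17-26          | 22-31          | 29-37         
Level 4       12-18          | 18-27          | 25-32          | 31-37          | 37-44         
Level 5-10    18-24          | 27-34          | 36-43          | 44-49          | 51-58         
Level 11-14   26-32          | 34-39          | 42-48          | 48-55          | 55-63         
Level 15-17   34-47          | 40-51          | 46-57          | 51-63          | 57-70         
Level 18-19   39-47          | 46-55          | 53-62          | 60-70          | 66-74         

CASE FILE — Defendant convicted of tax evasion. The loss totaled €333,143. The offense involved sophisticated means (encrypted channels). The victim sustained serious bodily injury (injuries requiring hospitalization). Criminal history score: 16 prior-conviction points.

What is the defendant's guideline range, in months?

Base offense level for tax evasion: 8.
§1 applies (level before this adjustment is 8 < 12, so +1): 8 + 1 = 9.
§3 does not apply.
§4 applies: 9 + 4 = 13.
§7 applies: 13 + 2 = 15.
Final offense level: 15.
Criminal history: 16 prior points → Category Serious (10-16).
Level 15 falls in the 15-17 band.
Grid: Level 15-17 × Category Serious = 51-63 months.

51-63 months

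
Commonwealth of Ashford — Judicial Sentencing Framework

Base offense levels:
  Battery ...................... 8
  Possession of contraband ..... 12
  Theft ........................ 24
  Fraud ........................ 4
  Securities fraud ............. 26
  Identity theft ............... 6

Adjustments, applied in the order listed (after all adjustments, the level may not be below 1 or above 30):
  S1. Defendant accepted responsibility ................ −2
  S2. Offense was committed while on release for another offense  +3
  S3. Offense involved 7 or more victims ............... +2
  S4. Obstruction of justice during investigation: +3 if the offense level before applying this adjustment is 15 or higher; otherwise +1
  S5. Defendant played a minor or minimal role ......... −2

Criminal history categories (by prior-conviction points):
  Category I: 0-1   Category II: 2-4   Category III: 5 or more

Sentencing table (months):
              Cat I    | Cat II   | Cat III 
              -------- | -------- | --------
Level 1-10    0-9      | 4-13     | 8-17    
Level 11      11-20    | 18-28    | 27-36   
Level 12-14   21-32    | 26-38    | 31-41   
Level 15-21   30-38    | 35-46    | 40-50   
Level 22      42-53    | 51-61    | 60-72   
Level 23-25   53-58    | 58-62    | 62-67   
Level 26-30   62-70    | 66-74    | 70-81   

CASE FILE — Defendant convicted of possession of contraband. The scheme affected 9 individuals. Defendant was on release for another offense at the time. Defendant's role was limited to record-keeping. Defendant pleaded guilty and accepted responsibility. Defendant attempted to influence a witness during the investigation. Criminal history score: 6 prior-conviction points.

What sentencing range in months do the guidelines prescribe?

Base offense level for possession of contraband: 12.
S1 applies: 12 − 2 = 10.
S2 applies: 10 + 3 = 13.
S3 applies: 13 + 2 = 15.
S4 applies (level before this adjustment is 15 ≥ 15, so +3): 15 + 3 = 18.
S5 applies: 18 − 2 = 16.
Final offense level: 16.
Criminal history: 6 prior points → Category III (5+).
Level 16 falls in the 15-21 band.
Grid: Level 15-21 × Category III = 40-50 months.

40-50 months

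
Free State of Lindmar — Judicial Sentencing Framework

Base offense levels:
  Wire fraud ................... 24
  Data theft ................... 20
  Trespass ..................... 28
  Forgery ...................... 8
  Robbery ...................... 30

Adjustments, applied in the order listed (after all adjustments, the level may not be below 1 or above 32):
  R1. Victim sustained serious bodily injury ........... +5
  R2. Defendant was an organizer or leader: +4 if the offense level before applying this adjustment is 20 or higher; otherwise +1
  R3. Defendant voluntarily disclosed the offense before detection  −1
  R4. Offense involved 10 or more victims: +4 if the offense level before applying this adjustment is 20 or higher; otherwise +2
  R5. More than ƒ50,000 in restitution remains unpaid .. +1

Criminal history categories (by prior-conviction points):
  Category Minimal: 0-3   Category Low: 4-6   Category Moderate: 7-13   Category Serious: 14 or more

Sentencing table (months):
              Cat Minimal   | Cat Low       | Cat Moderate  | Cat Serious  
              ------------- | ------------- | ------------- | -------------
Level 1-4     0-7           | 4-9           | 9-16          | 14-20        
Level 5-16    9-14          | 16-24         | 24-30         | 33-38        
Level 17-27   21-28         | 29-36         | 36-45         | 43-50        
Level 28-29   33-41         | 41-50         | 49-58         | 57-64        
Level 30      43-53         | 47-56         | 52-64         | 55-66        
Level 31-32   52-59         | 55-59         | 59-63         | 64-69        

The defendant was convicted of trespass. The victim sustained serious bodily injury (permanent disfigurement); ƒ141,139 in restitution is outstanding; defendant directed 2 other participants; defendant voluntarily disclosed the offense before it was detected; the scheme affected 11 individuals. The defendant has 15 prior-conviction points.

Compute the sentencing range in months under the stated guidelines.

64-69 months

Base offense level for trespass: 28.
R1 applies: 28 + 5 = 33.
R2 applies (level before this adjustment is 33 ≥ 20, so +4): 33 + 4 = 37.
R3 applies: 37 − 1 = 36.
R4 applies (level before this adjustment is 36 ≥ 20, so +4): 36 + 4 = 40.
R5 applies: 40 + 1 = 41.
Level 41 exceeds the maximum of 32; capped at 32.
Final offense level: 32.
Criminal history: 15 prior points → Category Serious (14+).
Level 32 falls in the 31-32 band.
Grid: Level 31-32 × Category Serious = 64-69 months.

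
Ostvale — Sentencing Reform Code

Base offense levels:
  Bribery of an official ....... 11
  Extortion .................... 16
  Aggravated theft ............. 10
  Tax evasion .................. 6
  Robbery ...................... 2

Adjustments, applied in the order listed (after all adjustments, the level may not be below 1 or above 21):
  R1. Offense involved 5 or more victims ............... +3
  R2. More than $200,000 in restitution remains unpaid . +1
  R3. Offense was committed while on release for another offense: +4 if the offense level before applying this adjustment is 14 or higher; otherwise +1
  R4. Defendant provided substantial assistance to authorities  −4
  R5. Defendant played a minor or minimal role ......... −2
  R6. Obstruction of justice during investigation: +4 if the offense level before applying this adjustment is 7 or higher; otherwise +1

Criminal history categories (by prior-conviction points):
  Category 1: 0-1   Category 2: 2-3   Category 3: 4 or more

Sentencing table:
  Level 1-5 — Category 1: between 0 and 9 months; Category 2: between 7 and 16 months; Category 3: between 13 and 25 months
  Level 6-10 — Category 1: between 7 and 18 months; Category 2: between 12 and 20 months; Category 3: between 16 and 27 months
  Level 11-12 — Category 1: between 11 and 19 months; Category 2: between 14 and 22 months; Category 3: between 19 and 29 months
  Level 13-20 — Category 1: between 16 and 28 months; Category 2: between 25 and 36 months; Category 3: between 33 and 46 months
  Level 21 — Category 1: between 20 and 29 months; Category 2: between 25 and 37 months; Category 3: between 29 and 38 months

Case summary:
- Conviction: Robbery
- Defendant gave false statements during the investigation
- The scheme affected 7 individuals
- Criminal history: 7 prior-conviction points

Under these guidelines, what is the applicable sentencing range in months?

Base offense level for robbery: 2.
R1 applies: 2 + 3 = 5.
R5 does not apply.
R6 applies (level before this adjustment is 5 < 7, so +1): 5 + 1 = 6.
Final offense level: 6.
Criminal history: 7 prior points → Category 3 (4+).
Level 6 falls in the 6-10 band.
Grid: Level 6-10 × Category 3 = 16-27 months.

16-27 months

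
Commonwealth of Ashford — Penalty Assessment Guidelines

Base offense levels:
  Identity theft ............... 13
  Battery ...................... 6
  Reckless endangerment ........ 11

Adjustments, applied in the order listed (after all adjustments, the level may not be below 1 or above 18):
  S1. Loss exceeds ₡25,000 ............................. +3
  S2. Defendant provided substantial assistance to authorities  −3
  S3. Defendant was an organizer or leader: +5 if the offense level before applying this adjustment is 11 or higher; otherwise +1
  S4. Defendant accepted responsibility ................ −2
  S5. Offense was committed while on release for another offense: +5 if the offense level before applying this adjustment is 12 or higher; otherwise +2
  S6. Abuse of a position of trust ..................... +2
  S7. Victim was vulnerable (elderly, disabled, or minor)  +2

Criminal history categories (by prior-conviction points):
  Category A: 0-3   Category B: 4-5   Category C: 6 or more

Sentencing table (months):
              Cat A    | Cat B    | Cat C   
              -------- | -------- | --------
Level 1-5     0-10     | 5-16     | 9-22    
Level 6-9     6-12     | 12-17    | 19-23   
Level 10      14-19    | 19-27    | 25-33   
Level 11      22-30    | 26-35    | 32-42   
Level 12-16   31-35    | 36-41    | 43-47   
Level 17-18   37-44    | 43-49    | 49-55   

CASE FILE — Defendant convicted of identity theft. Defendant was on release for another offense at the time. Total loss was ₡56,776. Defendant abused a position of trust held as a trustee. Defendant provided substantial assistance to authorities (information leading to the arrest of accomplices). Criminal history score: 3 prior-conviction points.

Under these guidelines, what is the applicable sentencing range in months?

37-44 months

Base offense level for identity theft: 13.
S1 applies: 13 + 3 = 16.
S2 applies: 16 − 3 = 13.
S5 applies (level before this adjustment is 13 ≥ 12, so +5): 13 + 5 = 18.
S6 applies: 18 + 2 = 20.
S7 does not apply.
Level 20 exceeds the maximum of 18; capped at 18.
Final offense level: 18.
Criminal history: 3 prior points → Category A (0-3).
Level 18 falls in the 17-18 band.
Grid: Level 17-18 × Category A = 37-44 months.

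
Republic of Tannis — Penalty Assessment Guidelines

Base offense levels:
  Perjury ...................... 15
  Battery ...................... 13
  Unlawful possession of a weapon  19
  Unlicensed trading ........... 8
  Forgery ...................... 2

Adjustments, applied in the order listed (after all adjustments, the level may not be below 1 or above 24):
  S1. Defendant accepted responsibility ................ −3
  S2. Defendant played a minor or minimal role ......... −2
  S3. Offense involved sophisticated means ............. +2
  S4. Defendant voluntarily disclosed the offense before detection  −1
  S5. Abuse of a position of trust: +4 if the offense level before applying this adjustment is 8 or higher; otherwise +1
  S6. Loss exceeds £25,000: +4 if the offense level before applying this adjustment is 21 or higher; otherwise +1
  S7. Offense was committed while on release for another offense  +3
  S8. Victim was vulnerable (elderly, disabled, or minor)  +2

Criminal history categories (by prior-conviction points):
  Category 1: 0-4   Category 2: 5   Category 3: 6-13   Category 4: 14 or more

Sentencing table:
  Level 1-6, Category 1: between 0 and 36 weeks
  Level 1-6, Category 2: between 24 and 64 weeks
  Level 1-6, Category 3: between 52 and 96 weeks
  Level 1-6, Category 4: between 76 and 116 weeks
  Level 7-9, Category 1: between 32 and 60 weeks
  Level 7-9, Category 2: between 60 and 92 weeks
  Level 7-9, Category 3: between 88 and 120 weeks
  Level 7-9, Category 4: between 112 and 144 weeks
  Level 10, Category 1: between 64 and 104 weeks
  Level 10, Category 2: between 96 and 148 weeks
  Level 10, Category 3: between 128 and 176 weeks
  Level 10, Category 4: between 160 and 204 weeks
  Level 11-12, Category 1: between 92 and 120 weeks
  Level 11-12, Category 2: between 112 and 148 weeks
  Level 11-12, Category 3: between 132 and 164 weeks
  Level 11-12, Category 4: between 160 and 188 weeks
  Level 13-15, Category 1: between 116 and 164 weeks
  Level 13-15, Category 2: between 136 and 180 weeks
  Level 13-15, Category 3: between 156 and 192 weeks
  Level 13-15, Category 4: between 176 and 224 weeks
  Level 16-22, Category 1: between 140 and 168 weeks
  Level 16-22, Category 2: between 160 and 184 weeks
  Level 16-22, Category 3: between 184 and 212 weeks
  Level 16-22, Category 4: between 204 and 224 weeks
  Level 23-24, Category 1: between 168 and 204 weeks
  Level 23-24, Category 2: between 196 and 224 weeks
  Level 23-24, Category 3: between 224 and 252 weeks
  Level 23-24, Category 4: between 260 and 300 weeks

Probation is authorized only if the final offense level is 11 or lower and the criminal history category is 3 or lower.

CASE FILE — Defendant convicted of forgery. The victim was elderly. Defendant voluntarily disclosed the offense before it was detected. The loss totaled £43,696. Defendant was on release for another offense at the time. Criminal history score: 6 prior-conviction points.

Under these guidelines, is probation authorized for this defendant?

Base offense level for forgery: 2.
S4 applies: 2 − 1 = 1.
S6 applies (level before this adjustment is 1 < 21, so +1): 1 + 1 = 2.
S7 applies: 2 + 3 = 5.
S8 applies: 5 + 2 = 7.
Final offense level: 7.
Criminal history: 6 prior points → Category 3 (6-13).
Level 7 falls in the 7-9 band.
Grid: Level 7-9 × Category 3 = 88-120 weeks.
Probation check: level 7 ≤ 11 and category 3 ≤ 3 → eligible.

Yes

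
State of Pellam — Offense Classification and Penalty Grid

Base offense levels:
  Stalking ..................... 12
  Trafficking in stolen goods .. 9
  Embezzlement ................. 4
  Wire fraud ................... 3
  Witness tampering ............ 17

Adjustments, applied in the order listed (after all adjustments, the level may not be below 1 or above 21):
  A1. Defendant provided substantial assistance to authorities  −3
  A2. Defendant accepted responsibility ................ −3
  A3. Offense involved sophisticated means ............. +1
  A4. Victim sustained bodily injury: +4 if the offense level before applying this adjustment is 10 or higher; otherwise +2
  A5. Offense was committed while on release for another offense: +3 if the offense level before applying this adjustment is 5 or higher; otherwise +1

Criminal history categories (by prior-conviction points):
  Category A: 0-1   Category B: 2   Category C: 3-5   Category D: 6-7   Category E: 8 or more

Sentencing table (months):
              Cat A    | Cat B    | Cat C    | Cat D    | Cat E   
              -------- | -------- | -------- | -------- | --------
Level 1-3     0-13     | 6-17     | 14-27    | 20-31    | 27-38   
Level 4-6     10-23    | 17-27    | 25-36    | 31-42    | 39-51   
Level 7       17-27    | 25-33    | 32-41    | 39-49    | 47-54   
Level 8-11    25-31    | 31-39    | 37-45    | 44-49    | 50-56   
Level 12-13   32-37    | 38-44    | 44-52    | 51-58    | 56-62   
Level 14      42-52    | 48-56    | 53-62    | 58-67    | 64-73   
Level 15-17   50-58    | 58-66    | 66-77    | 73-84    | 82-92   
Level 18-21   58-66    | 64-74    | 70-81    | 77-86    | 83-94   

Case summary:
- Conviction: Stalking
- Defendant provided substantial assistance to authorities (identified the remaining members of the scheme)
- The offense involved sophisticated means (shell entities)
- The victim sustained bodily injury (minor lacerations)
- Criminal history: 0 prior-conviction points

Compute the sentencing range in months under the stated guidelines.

Base offense level for stalking: 12.
A1 applies: 12 − 3 = 9.
A3 applies: 9 + 1 = 10.
A4 applies (level before this adjustment is 10 ≥ 10, so +4): 10 + 4 = 14.
Final offense level: 14.
Criminal history: 0 prior points → Category A (0-1).
Level 14 falls in the 14 band.
Grid: Level 14 × Category A = 42-52 months.

42-52 months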